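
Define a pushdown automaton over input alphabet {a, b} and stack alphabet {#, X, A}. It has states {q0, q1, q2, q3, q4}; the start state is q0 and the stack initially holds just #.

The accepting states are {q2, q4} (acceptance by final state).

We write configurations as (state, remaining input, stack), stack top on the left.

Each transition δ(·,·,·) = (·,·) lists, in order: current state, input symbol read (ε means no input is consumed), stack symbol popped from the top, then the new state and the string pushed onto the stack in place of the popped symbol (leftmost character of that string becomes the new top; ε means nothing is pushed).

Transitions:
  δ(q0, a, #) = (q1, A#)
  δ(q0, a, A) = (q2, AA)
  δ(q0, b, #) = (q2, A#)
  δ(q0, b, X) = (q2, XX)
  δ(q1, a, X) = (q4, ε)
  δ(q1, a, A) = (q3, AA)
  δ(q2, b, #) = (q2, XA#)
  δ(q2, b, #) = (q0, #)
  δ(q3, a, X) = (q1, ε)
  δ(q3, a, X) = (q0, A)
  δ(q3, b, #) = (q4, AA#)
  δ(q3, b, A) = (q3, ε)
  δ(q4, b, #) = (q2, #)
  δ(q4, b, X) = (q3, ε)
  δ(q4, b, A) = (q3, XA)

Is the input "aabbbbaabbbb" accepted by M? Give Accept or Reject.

Accept

One accepting computation: (q0, aabbbbaabbbb, #) ⊢ (q1, abbbbaabbbb, A#) ⊢ (q3, bbbbaabbbb, AA#) ⊢ (q3, bbbaabbbb, A#) ⊢ (q3, bbaabbbb, #) ⊢ (q4, baabbbb, AA#) ⊢ (q3, aabbbb, XAA#) ⊢ (q1, abbbb, AA#) ⊢ (q3, bbbb, AAA#) ⊢ (q3, bbb, AA#) ⊢ (q3, bb, A#) ⊢ (q3, b, #) ⊢ (q4, ε, AA#)
All input consumed and state q4 ∈ F.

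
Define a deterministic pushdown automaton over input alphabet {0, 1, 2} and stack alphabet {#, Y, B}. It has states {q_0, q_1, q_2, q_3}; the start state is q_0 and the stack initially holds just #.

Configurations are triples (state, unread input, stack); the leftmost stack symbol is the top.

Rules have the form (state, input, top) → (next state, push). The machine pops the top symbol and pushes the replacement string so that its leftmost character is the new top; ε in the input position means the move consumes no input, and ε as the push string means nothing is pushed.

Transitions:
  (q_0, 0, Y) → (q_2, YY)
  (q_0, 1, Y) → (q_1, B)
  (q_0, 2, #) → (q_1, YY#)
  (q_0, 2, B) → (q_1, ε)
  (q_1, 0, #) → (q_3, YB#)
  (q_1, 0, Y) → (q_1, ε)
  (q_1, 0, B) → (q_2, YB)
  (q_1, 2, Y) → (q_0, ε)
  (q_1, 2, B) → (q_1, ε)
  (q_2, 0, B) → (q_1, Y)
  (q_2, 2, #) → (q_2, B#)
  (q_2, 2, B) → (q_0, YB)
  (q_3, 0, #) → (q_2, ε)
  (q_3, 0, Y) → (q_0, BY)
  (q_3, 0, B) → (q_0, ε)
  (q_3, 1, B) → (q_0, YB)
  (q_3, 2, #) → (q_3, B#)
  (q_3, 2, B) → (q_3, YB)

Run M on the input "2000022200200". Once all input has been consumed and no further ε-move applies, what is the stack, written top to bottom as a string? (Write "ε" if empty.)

(q_0, 2000022200200, #) ⊢ (q_1, 000022200200, YY#) ⊢ (q_1, 00022200200, Y#) ⊢ (q_1, 0022200200, #) ⊢ (q_3, 022200200, YB#) ⊢ (q_0, 22200200, BYB#) ⊢ (q_1, 2200200, YB#) ⊢ (q_0, 200200, B#) ⊢ (q_1, 00200, #) ⊢ (q_3, 0200, YB#) ⊢ (q_0, 200, BYB#) ⊢ (q_1, 00, YB#) ⊢ (q_1, 0, B#) ⊢ (q_2, ε, YB#)
All input consumed in state q_2 with stack YB#.

YB#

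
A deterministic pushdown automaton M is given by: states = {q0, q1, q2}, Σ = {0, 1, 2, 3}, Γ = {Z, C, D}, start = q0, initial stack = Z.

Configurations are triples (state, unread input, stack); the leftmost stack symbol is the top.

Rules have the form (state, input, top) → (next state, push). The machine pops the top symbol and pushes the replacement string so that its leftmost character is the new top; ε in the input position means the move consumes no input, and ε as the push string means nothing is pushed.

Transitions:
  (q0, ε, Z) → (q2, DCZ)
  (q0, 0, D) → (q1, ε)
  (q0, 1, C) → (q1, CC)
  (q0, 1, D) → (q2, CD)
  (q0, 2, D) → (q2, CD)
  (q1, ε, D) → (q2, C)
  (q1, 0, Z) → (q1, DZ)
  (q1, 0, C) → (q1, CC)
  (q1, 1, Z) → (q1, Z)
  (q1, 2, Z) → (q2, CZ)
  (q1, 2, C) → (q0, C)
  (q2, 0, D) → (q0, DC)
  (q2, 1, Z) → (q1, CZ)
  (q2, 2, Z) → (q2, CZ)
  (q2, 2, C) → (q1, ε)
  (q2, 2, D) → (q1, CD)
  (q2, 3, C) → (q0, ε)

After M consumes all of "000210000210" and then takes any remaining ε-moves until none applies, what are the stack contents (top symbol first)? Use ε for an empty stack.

(q0, 000210000210, Z) ⊢ (q2, 000210000210, DCZ) ⊢ (q0, 00210000210, DCCZ) ⊢ (q1, 0210000210, CCZ) ⊢ (q1, 210000210, CCCZ) ⊢ (q0, 10000210, CCCZ) ⊢ (q1, 0000210, CCCCZ) ⊢ (q1, 000210, CCCCCZ) ⊢ (q1, 00210, CCCCCCZ) ⊢ (q1, 0210, CCCCCCCZ) ⊢ (q1, 210, CCCCCCCCZ) ⊢ (q0, 10, CCCCCCCCZ) ⊢ (q1, 0, CCCCCCCCCZ) ⊢ (q1, ε, CCCCCCCCCCZ)
All input consumed in state q1 with stack CCCCCCCCCCZ.

CCCCCCCCCCZ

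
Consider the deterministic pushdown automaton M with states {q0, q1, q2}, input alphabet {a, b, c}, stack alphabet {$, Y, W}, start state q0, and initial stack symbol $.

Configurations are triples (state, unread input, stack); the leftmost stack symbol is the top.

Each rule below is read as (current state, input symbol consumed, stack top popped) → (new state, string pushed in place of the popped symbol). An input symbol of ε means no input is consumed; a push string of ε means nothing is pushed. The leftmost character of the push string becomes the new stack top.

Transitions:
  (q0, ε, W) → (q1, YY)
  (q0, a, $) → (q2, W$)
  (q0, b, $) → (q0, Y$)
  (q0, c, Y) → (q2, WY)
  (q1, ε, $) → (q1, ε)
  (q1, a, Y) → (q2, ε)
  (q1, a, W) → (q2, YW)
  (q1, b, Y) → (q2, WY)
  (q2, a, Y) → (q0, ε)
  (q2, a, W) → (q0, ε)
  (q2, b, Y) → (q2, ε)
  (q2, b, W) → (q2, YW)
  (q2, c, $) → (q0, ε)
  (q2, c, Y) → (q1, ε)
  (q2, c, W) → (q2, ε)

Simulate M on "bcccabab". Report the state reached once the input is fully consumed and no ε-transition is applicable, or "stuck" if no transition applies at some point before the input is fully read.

(q0, bcccabab, $)
  read b, top $: go to q0, push Y$ → (q0, cccabab, Y$)
  read c, top Y: go to q2, push WY → (q2, ccabab, WY$)
  read c, top W: go to q2, push ε → (q2, cabab, Y$)
  read c, top Y: go to q1, push ε → (q1, abab, $)
  ε-move, top $: go to q1, push ε → (q1, abab, ε)
No transition for (q1, a, top ε); M blocks with input abab remaining.

stuck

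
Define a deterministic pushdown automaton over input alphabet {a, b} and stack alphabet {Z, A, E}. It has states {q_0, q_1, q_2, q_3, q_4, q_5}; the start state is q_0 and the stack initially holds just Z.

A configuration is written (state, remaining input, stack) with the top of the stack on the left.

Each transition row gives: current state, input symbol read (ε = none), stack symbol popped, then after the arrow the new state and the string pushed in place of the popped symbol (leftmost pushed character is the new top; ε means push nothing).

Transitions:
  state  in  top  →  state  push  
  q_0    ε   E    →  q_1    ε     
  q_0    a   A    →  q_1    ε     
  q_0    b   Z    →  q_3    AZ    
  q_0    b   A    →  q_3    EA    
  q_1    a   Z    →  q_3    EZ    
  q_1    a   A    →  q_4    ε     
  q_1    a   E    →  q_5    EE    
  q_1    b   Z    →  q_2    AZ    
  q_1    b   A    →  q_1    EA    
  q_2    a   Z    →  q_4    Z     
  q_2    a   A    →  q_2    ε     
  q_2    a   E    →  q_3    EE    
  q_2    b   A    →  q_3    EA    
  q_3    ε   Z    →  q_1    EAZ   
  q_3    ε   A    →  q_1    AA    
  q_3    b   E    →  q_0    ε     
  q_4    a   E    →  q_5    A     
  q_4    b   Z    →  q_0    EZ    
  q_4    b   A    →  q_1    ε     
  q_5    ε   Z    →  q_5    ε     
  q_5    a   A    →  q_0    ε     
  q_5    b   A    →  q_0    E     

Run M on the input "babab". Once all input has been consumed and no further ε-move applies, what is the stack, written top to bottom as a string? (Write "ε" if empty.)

(q_0, babab, Z) ⊢ (q_3, abab, AZ) ⊢ (q_1, abab, AAZ) ⊢ (q_4, bab, AZ) ⊢ (q_1, ab, Z) ⊢ (q_3, b, EZ) ⊢ (q_0, ε, Z)
All input consumed in state q_0 with stack Z.

Z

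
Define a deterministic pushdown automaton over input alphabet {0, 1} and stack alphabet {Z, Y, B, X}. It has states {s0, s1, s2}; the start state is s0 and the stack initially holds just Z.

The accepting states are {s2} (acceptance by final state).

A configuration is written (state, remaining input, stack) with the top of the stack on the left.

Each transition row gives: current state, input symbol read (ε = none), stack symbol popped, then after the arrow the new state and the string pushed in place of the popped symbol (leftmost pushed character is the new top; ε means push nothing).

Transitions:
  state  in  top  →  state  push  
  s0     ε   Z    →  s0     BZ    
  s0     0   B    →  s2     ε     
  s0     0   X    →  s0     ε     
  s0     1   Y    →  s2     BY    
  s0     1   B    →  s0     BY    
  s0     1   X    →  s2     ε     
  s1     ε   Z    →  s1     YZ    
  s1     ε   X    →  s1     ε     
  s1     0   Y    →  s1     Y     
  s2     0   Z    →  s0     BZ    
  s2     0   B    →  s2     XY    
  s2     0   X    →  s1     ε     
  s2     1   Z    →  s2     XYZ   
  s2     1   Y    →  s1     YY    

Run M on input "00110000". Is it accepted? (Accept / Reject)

Reject

(s0, 00110000, Z) ⊢ (s0, 00110000, BZ) ⊢ (s2, 0110000, Z) ⊢ (s0, 110000, BZ) ⊢ (s0, 10000, BYZ) ⊢ (s0, 0000, BYYZ) ⊢ (s2, 000, YYZ)
No transition applies at (s2, 000, YYZ); input not fully consumed.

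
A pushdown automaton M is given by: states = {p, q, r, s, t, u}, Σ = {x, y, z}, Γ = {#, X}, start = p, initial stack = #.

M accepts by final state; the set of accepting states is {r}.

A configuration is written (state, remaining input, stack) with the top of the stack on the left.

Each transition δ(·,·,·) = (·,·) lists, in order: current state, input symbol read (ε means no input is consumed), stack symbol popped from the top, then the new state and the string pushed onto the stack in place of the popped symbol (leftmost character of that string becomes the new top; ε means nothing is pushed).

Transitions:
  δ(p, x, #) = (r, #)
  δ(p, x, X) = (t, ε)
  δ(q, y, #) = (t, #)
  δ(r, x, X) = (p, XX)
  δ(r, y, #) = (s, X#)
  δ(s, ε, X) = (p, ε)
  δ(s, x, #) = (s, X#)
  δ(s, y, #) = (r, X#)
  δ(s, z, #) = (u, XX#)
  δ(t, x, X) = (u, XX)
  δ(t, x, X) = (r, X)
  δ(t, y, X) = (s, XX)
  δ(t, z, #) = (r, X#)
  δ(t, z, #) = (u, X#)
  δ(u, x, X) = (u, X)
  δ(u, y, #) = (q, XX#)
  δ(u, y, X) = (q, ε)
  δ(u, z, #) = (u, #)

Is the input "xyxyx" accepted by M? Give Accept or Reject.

One accepting computation: (p, xyxyx, #) ⊢ (r, yxyx, #) ⊢ (s, xyx, X#) ⊢ (p, xyx, #) ⊢ (r, yx, #) ⊢ (s, x, X#) ⊢ (p, x, #) ⊢ (r, ε, #)
All input consumed and state r ∈ F.

Accept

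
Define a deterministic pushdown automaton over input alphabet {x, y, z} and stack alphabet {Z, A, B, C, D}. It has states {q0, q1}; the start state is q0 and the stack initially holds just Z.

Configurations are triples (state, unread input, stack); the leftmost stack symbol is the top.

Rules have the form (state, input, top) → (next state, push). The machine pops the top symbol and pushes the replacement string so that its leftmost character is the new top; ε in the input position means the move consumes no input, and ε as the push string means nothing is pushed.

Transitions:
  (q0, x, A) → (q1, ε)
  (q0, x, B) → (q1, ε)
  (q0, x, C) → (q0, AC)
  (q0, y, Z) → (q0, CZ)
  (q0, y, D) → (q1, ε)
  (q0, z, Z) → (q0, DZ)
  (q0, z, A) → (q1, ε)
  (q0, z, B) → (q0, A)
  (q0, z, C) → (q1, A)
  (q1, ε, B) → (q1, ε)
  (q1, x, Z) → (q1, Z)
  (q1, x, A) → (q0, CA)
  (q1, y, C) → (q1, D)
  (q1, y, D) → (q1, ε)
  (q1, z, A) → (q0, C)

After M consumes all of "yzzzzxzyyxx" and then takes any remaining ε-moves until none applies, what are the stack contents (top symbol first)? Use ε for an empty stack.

Z

(q0, yzzzzxzyyxx, Z)
  read y, top Z: go to q0, push CZ → (q0, zzzzxzyyxx, CZ)
  read z, top C: go to q1, push A → (q1, zzzxzyyxx, AZ)
  read z, top A: go to q0, push C → (q0, zzxzyyxx, CZ)
  read z, top C: go to q1, push A → (q1, zxzyyxx, AZ)
  read z, top A: go to q0, push C → (q0, xzyyxx, CZ)
  read x, top C: go to q0, push AC → (q0, zyyxx, ACZ)
  read z, top A: go to q1, push ε → (q1, yyxx, CZ)
  read y, top C: go to q1, push D → (q1, yxx, DZ)
  read y, top D: go to q1, push ε → (q1, xx, Z)
  read x, top Z: go to q1, push Z → (q1, x, Z)
  read x, top Z: go to q1, push Z → (q1, ε, Z)
All input consumed in state q1 with stack Z.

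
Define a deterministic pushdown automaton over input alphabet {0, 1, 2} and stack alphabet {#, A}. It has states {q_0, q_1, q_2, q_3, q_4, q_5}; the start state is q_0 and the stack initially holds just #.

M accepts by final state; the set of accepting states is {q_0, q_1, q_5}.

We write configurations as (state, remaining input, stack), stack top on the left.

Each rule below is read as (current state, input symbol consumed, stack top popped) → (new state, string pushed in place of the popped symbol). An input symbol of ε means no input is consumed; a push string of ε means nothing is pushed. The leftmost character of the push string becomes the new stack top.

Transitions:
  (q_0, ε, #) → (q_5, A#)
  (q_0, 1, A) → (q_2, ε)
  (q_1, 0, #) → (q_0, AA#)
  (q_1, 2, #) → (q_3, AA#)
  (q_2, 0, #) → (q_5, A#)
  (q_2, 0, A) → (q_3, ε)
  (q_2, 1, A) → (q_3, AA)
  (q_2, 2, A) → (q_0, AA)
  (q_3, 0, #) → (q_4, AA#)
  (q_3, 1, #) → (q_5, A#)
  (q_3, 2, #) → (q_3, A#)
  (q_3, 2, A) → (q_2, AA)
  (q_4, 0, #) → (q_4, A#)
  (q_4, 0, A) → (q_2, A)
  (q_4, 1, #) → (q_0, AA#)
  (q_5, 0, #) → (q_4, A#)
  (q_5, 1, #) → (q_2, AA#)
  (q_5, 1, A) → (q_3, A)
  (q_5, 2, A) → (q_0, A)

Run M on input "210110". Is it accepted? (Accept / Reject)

Reject

(q_0, 210110, #) ⊢ (q_5, 210110, A#) ⊢ (q_0, 10110, A#) ⊢ (q_2, 0110, #) ⊢ (q_5, 110, A#) ⊢ (q_3, 10, A#)
No transition applies at (q_3, 10, A#); input not fully consumed.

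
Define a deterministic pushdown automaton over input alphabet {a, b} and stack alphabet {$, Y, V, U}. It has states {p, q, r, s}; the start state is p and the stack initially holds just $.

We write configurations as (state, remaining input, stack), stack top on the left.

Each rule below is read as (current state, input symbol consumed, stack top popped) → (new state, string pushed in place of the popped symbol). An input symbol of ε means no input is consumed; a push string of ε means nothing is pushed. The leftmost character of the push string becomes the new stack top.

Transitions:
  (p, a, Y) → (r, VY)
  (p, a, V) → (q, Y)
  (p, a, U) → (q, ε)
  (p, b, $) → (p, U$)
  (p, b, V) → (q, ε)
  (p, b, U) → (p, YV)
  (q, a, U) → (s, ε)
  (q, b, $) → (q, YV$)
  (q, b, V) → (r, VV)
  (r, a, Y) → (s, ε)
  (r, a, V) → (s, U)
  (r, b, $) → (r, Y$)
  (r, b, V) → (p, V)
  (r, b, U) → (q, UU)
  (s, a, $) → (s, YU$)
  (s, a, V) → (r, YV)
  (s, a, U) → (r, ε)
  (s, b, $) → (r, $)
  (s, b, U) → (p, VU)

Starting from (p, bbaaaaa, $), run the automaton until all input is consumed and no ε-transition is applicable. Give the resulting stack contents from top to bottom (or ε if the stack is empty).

(p, bbaaaaa, $)
  read b, top $: go to p, push U$ → (p, baaaaa, U$)
  read b, top U: go to p, push YV → (p, aaaaa, YV$)
  read a, top Y: go to r, push VY → (r, aaaa, VYV$)
  read a, top V: go to s, push U → (s, aaa, UYV$)
  read a, top U: go to r, push ε → (r, aa, YV$)
  read a, top Y: go to s, push ε → (s, a, V$)
  read a, top V: go to r, push YV → (r, ε, YV$)
All input consumed in state r with stack YV$.

YV$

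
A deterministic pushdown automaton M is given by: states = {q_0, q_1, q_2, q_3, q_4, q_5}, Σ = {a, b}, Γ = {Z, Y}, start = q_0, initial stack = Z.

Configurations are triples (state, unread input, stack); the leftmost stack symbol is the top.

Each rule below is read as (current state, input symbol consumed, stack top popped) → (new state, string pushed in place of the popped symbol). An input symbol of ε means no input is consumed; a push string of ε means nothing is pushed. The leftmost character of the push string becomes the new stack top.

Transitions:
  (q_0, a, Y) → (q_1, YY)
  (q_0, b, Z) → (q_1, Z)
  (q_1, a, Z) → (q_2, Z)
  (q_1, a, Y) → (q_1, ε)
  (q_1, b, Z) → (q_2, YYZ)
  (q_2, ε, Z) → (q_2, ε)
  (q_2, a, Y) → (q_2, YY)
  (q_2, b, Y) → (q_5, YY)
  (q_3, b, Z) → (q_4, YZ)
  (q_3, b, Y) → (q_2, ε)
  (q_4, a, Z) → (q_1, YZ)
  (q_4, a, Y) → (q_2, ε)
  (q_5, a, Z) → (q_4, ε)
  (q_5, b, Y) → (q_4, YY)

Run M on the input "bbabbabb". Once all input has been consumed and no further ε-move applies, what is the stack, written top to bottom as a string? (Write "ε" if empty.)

(q_0, bbabbabb, Z)
  read b, top Z: go to q_1, push Z → (q_1, babbabb, Z)
  read b, top Z: go to q_2, push YYZ → (q_2, abbabb, YYZ)
  read a, top Y: go to q_2, push YY → (q_2, bbabb, YYYZ)
  read b, top Y: go to q_5, push YY → (q_5, babb, YYYYZ)
  read b, top Y: go to q_4, push YY → (q_4, abb, YYYYYZ)
  read a, top Y: go to q_2, push ε → (q_2, bb, YYYYZ)
  read b, top Y: go to q_5, push YY → (q_5, b, YYYYYZ)
  read b, top Y: go to q_4, push YY → (q_4, ε, YYYYYYZ)
All input consumed in state q_4 with stack YYYYYYZ.

YYYYYYZ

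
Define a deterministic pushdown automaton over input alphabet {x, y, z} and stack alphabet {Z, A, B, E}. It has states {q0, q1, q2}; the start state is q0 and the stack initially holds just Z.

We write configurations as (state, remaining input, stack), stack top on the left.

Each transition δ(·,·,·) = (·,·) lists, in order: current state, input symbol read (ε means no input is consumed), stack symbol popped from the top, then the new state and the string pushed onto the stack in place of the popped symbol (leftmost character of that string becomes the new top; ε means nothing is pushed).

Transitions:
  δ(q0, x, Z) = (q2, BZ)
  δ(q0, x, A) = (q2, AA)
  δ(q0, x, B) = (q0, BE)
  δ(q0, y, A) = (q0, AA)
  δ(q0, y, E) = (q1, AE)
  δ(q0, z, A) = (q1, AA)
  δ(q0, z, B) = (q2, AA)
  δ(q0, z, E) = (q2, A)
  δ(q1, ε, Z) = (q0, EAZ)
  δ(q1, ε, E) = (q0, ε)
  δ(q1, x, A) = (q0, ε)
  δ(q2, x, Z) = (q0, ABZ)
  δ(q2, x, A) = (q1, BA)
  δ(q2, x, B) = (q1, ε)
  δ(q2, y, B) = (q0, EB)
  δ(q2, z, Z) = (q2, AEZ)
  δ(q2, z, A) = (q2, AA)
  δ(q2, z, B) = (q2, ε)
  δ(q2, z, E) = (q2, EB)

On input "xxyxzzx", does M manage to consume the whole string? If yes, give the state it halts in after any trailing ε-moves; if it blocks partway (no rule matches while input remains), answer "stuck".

(q0, xxyxzzx, Z) ⊢ (q2, xyxzzx, BZ) ⊢ (q1, yxzzx, Z) ⊢ (q0, yxzzx, EAZ) ⊢ (q1, xzzx, AEAZ) ⊢ (q0, zzx, EAZ) ⊢ (q2, zx, AAZ) ⊢ (q2, x, AAAZ) ⊢ (q1, ε, BAAAZ)
All input consumed; M is in state q1.

q1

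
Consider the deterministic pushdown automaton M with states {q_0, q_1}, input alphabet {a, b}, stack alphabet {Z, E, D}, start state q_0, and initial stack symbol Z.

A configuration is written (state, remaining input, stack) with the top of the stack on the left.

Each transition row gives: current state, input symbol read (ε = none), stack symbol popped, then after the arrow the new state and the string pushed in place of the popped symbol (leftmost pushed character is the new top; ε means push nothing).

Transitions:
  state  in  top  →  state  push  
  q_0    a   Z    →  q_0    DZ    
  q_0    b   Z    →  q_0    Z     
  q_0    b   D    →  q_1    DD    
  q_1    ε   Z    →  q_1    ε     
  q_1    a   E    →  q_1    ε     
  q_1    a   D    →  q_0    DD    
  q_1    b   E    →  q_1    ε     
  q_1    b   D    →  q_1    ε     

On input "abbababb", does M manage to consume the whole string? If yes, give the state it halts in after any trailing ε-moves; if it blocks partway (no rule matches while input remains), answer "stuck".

(q_0, abbababb, Z) ⊢ (q_0, bbababb, DZ) ⊢ (q_1, bababb, DDZ) ⊢ (q_1, ababb, DZ) ⊢ (q_0, babb, DDZ) ⊢ (q_1, abb, DDDZ) ⊢ (q_0, bb, DDDDZ) ⊢ (q_1, b, DDDDDZ) ⊢ (q_1, ε, DDDDZ)
All input consumed; M is in state q_1.

q_1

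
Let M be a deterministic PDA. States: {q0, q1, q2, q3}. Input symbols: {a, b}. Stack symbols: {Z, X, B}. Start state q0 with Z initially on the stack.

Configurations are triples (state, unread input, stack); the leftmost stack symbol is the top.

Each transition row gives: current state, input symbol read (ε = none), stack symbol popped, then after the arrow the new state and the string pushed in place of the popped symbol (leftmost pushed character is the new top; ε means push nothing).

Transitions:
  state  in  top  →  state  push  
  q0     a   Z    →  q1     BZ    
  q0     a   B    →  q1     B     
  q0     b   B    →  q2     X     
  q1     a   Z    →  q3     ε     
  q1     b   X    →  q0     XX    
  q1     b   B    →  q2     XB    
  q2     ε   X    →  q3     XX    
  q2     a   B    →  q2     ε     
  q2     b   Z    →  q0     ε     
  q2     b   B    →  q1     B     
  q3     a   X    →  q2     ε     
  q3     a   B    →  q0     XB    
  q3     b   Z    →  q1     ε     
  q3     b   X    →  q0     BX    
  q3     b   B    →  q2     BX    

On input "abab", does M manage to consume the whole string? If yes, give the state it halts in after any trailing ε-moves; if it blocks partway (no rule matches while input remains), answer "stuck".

(q0, abab, Z)
  read a, top Z: go to q1, push BZ → (q1, bab, BZ)
  read b, top B: go to q2, push XB → (q2, ab, XBZ)
  ε-move, top X: go to q3, push XX → (q3, ab, XXBZ)
  read a, top X: go to q2, push ε → (q2, b, XBZ)
  ε-move, top X: go to q3, push XX → (q3, b, XXBZ)
  read b, top X: go to q0, push BX → (q0, ε, BXXBZ)
All input consumed; M is in state q0.

q0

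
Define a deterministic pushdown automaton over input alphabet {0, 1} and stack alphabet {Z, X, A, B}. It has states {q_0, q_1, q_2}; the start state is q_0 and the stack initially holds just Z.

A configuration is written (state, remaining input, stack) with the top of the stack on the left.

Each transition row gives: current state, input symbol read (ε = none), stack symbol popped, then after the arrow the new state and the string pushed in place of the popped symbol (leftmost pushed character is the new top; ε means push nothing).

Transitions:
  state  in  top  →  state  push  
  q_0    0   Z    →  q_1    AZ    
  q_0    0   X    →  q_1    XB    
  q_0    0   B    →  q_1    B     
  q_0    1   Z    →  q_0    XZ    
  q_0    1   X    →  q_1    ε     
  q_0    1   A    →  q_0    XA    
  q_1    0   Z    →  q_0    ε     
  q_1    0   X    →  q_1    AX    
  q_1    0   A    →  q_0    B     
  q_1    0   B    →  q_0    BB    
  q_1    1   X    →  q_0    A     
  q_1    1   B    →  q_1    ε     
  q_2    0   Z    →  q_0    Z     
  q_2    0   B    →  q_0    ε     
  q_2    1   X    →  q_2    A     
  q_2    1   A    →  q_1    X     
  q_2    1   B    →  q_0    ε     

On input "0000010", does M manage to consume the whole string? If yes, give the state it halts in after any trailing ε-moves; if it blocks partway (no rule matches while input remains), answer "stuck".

q_0

(q_0, 0000010, Z)
  read 0, top Z: go to q_1, push AZ → (q_1, 000010, AZ)
  read 0, top A: go to q_0, push B → (q_0, 00010, BZ)
  read 0, top B: go to q_1, push B → (q_1, 0010, BZ)
  read 0, top B: go to q_0, push BB → (q_0, 010, BBZ)
  read 0, top B: go to q_1, push B → (q_1, 10, BBZ)
  read 1, top B: go to q_1, push ε → (q_1, 0, BZ)
  read 0, top B: go to q_0, push BB → (q_0, ε, BBZ)
All input consumed; M is in state q_0.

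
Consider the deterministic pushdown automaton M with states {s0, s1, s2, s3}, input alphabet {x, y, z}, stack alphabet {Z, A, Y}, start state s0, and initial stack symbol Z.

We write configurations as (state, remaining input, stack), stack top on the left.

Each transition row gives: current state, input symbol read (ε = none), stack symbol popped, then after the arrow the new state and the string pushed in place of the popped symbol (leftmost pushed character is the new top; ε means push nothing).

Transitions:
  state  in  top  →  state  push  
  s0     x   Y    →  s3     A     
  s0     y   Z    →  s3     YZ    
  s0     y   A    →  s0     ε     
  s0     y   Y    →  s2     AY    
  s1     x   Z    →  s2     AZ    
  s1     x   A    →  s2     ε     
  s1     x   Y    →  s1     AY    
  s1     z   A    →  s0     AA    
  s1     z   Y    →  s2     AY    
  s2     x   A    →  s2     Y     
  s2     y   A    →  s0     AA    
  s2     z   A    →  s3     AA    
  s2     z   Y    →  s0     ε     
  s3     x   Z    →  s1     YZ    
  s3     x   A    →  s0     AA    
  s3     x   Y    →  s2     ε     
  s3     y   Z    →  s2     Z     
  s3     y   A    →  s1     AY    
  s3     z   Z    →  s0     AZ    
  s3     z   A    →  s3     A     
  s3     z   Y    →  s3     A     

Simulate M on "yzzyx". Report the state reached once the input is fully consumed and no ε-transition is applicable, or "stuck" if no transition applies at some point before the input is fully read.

s2

(s0, yzzyx, Z) ⊢ (s3, zzyx, YZ) ⊢ (s3, zyx, AZ) ⊢ (s3, yx, AZ) ⊢ (s1, x, AYZ) ⊢ (s2, ε, YZ)
All input consumed; M is in state s2.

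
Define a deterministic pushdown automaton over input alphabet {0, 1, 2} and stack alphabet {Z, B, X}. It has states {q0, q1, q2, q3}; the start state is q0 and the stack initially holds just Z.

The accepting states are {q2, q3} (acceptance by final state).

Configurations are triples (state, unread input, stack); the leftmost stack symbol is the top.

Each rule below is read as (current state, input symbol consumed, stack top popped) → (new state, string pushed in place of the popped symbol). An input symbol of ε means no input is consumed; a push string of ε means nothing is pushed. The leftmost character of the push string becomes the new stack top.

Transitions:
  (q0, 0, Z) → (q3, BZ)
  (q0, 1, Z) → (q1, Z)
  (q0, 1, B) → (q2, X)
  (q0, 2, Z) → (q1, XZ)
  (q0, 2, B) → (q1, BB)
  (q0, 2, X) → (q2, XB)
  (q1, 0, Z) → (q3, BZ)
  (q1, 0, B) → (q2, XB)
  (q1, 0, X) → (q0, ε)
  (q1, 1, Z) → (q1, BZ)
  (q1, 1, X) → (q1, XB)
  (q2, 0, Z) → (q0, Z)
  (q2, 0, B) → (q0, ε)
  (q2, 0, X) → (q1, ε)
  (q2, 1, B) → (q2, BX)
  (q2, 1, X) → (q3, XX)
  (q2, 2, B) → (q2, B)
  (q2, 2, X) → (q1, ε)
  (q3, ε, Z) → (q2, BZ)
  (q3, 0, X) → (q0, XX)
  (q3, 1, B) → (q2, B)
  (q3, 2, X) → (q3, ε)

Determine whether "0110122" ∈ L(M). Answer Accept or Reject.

Reject

(q0, 0110122, Z) ⊢ (q3, 110122, BZ) ⊢ (q2, 10122, BZ) ⊢ (q2, 0122, BXZ) ⊢ (q0, 122, XZ)
No transition applies at (q0, 122, XZ); input not fully consumed.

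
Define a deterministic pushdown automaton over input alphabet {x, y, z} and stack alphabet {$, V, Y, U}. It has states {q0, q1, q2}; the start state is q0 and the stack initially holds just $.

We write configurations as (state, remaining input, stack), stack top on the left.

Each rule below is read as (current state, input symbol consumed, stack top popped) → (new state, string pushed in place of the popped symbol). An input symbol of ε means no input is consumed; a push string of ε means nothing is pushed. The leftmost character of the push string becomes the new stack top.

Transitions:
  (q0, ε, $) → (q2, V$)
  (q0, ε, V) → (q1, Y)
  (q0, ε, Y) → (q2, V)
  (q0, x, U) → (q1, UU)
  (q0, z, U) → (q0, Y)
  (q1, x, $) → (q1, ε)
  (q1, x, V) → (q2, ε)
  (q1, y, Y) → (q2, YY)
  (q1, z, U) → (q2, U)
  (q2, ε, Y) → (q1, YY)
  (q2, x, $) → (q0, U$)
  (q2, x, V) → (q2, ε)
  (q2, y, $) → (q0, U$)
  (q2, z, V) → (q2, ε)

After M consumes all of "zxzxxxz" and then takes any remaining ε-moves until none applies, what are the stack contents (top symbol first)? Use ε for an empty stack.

UU$

(q0, zxzxxxz, $) ⊢ (q2, zxzxxxz, V$) ⊢ (q2, xzxxxz, $) ⊢ (q0, zxxxz, U$) ⊢ (q0, xxxz, Y$) ⊢ (q2, xxxz, V$) ⊢ (q2, xxz, $) ⊢ (q0, xz, U$) ⊢ (q1, z, UU$) ⊢ (q2, ε, UU$)
All input consumed in state q2 with stack UU$.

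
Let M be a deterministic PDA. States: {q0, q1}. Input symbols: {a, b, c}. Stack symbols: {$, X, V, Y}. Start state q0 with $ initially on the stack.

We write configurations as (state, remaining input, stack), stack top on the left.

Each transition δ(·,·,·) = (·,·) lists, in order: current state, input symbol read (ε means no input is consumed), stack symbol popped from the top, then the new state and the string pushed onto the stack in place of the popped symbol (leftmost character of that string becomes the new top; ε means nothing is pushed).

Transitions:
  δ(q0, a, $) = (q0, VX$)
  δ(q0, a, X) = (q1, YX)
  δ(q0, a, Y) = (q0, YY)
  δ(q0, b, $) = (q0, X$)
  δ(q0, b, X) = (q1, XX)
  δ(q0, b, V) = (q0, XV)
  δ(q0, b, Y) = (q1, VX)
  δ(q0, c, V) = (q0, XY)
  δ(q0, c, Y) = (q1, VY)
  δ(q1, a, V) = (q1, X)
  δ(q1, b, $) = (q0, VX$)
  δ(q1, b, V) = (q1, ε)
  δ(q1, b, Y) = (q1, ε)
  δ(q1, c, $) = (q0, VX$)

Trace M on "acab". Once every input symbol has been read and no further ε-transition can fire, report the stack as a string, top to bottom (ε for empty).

XYX$

(q0, acab, $)
  read a, top $: go to q0, push VX$ → (q0, cab, VX$)
  read c, top V: go to q0, push XY → (q0, ab, XYX$)
  read a, top X: go to q1, push YX → (q1, b, YXYX$)
  read b, top Y: go to q1, push ε → (q1, ε, XYX$)
All input consumed in state q1 with stack XYX$.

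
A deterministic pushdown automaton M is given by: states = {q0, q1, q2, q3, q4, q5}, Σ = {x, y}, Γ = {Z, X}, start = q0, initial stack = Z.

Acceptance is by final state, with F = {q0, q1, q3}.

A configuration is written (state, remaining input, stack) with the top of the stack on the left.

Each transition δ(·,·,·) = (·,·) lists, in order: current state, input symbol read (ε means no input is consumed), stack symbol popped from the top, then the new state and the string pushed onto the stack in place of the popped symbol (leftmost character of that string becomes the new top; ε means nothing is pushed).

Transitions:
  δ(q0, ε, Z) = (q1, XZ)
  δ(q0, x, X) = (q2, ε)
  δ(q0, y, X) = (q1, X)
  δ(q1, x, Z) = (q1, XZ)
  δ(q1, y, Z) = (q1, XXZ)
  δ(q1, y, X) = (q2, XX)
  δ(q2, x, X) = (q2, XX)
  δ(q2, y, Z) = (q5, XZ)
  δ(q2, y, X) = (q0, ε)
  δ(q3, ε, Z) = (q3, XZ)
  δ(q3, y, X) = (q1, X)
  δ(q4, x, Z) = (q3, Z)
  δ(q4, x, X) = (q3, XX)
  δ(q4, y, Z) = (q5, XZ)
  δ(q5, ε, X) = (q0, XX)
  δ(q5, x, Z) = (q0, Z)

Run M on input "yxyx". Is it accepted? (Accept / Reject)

(q0, yxyx, Z)
  ε-move, top Z: go to q1, push XZ → (q1, yxyx, XZ)
  read y, top X: go to q2, push XX → (q2, xyx, XXZ)
  read x, top X: go to q2, push XX → (q2, yx, XXXZ)
  read y, top X: go to q0, push ε → (q0, x, XXZ)
  read x, top X: go to q2, push ε → (q2, ε, XZ)
All input consumed; state q2 ∉ F and no further ε-move applies.

Reject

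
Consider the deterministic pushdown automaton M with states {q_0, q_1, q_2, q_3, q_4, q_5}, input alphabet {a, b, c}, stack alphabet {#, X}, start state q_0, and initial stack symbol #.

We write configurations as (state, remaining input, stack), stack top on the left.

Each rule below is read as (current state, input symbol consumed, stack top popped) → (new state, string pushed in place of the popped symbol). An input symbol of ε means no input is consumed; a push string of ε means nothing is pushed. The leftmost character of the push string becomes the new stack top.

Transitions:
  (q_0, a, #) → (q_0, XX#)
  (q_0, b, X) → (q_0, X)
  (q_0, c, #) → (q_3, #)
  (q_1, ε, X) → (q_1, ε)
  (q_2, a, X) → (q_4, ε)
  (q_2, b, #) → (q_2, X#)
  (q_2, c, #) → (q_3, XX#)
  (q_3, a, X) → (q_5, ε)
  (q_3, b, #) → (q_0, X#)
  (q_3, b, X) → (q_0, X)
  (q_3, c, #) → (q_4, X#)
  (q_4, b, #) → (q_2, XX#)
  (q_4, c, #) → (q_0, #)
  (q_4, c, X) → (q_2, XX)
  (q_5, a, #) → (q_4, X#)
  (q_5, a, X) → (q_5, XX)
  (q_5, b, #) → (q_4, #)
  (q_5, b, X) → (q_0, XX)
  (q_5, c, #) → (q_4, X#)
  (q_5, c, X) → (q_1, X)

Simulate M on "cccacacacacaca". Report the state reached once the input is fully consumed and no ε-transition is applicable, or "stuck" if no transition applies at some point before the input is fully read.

(q_0, cccacacacacaca, #) ⊢ (q_3, ccacacacacaca, #) ⊢ (q_4, cacacacacaca, X#) ⊢ (q_2, acacacacaca, XX#) ⊢ (q_4, cacacacaca, X#) ⊢ (q_2, acacacaca, XX#) ⊢ (q_4, cacacaca, X#) ⊢ (q_2, acacaca, XX#) ⊢ (q_4, cacaca, X#) ⊢ (q_2, acaca, XX#) ⊢ (q_4, caca, X#) ⊢ (q_2, aca, XX#) ⊢ (q_4, ca, X#) ⊢ (q_2, a, XX#) ⊢ (q_4, ε, X#)
All input consumed; M is in state q_4.

q_4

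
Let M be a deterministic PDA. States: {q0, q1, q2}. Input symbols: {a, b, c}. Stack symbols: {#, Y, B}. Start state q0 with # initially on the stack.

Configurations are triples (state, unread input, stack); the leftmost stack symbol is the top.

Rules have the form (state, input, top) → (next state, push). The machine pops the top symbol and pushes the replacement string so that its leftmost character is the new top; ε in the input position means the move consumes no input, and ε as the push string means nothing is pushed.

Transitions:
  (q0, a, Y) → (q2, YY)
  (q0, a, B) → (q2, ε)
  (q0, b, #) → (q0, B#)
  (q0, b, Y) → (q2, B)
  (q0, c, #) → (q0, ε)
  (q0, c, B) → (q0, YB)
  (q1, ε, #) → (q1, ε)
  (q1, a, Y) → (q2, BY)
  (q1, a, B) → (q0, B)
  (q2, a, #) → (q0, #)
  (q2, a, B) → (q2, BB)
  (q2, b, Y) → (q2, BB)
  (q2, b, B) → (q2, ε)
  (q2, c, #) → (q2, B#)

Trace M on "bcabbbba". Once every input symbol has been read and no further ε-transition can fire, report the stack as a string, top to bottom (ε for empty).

(q0, bcabbbba, #)
  read b, top #: go to q0, push B# → (q0, cabbbba, B#)
  read c, top B: go to q0, push YB → (q0, abbbba, YB#)
  read a, top Y: go to q2, push YY → (q2, bbbba, YYB#)
  read b, top Y: go to q2, push BB → (q2, bbba, BBYB#)
  read b, top B: go to q2, push ε → (q2, bba, BYB#)
  read b, top B: go to q2, push ε → (q2, ba, YB#)
  read b, top Y: go to q2, push BB → (q2, a, BBB#)
  read a, top B: go to q2, push BB → (q2, ε, BBBB#)
All input consumed in state q2 with stack BBBB#.

BBBB#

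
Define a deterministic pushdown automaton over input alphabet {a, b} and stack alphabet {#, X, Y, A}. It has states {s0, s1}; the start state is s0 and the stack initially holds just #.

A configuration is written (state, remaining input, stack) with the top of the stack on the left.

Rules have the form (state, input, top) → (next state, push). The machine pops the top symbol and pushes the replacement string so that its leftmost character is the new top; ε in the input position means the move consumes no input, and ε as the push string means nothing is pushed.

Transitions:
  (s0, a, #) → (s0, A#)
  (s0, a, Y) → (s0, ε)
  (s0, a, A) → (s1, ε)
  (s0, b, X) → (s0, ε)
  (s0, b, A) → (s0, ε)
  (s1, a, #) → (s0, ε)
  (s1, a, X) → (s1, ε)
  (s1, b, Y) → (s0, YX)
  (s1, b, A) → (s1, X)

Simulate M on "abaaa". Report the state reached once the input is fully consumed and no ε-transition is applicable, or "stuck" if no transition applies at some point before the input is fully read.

s0

(s0, abaaa, #)
  read a, top #: go to s0, push A# → (s0, baaa, A#)
  read b, top A: go to s0, push ε → (s0, aaa, #)
  read a, top #: go to s0, push A# → (s0, aa, A#)
  read a, top A: go to s1, push ε → (s1, a, #)
  read a, top #: go to s0, push ε → (s0, ε, ε)
All input consumed; M is in state s0.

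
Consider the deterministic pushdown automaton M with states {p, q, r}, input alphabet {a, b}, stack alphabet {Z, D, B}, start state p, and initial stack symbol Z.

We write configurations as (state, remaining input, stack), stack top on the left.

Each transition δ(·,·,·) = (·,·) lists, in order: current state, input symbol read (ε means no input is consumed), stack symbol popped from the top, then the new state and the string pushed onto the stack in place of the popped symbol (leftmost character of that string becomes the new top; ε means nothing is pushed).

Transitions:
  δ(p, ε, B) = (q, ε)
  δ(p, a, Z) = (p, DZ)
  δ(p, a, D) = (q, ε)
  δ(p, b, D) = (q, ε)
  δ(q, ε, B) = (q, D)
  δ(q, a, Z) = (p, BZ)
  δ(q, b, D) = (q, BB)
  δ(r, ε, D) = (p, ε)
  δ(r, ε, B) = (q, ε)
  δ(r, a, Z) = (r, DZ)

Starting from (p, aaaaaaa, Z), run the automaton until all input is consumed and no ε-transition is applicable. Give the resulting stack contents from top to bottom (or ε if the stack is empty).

Z

(p, aaaaaaa, Z) ⊢ (p, aaaaaa, DZ) ⊢ (q, aaaaa, Z) ⊢ (p, aaaa, BZ) ⊢ (q, aaaa, Z) ⊢ (p, aaa, BZ) ⊢ (q, aaa, Z) ⊢ (p, aa, BZ) ⊢ (q, aa, Z) ⊢ (p, a, BZ) ⊢ (q, a, Z) ⊢ (p, ε, BZ) ⊢ (q, ε, Z)
All input consumed in state q with stack Z.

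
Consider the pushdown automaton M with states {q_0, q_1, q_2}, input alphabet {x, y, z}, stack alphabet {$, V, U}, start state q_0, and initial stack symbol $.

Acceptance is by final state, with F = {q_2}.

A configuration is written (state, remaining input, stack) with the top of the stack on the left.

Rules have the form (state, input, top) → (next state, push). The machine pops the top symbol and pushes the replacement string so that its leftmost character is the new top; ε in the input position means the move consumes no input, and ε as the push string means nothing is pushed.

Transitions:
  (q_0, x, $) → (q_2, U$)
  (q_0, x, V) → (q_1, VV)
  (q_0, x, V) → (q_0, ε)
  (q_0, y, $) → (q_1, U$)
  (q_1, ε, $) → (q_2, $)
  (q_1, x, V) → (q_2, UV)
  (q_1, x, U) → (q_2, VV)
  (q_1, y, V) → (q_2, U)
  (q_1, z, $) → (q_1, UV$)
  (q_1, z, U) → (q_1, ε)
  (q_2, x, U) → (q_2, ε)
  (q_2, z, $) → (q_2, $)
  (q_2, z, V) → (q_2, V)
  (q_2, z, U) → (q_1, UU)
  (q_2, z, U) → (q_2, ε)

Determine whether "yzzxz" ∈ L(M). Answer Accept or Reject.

One accepting computation: (q_0, yzzxz, $) ⊢ (q_1, zzxz, U$) ⊢ (q_1, zxz, $) ⊢ (q_1, xz, UV$) ⊢ (q_2, z, VVV$) ⊢ (q_2, ε, VVV$)
All input consumed and state q_2 ∈ F.

Accept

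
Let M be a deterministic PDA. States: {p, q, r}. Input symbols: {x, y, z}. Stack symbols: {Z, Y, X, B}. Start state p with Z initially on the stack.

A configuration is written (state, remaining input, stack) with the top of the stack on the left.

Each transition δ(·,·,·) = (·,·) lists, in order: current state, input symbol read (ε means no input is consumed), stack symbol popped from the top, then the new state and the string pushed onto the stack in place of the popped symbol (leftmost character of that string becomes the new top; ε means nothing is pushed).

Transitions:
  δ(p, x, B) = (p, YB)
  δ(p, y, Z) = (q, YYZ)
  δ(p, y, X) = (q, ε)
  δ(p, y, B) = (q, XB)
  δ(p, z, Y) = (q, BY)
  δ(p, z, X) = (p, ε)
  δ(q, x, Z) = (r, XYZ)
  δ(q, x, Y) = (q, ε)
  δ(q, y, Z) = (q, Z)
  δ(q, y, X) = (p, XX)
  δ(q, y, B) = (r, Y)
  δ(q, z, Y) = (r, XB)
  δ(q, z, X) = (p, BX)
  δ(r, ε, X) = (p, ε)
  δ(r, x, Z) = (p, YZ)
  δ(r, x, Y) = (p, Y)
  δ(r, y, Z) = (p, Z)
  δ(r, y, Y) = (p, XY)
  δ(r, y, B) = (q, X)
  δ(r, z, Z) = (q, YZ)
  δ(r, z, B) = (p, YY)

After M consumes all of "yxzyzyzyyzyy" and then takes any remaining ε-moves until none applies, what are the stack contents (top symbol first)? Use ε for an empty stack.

(p, yxzyzyzyyzyy, Z)
  read y, top Z: go to q, push YYZ → (q, xzyzyzyyzyy, YYZ)
  read x, top Y: go to q, push ε → (q, zyzyzyyzyy, YZ)
  read z, top Y: go to r, push XB → (r, yzyzyyzyy, XBZ)
  ε-move, top X: go to p, push ε → (p, yzyzyyzyy, BZ)
  read y, top B: go to q, push XB → (q, zyzyyzyy, XBZ)
  read z, top X: go to p, push BX → (p, yzyyzyy, BXBZ)
  read y, top B: go to q, push XB → (q, zyyzyy, XBXBZ)
  read z, top X: go to p, push BX → (p, yyzyy, BXBXBZ)
  read y, top B: go to q, push XB → (q, yzyy, XBXBXBZ)
  read y, top X: go to p, push XX → (p, zyy, XXBXBXBZ)
  read z, top X: go to p, push ε → (p, yy, XBXBXBZ)
  read y, top X: go to q, push ε → (q, y, BXBXBZ)
  read y, top B: go to r, push Y → (r, ε, YXBXBZ)
All input consumed in state r with stack YXBXBZ.

YXBXBZ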